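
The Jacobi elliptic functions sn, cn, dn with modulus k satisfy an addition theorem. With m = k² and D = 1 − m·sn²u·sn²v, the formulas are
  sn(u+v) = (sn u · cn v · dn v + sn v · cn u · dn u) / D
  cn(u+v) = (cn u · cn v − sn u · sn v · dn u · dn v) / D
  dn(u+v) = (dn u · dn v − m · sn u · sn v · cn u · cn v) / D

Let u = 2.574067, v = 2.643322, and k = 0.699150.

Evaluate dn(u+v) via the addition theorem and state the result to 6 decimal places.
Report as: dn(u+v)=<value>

dn(u+v)=0.732275

sn u = 0.8561157484300551, cn u = -0.5167841186511506, dn u = 0.8010829648139364
sn v = 0.8258448458102706, cn v = -0.5638974114576253, dn v = 0.8164688929241011
m = k² = 0.4888107225
D = 1 − m·sn²u·sn²v = 0.7556554698711585
dn(u+v) = (dn u·dn v − m·sn u·sn v·cn u·cn v)/D = 0.5533473882131935/0.7556554698711585 = 0.7322747075562635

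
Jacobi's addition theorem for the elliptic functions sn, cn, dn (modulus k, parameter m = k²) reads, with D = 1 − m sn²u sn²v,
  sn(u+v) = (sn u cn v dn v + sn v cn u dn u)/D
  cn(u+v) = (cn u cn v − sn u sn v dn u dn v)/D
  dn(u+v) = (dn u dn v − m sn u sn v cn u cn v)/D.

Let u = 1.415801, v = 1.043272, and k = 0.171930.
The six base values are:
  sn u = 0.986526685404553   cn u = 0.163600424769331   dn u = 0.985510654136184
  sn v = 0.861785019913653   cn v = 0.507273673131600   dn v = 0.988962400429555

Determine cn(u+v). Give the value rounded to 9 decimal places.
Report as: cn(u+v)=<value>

cn(u+v)=-0.761895858

m = k² = 0.0295599249
D = 1 − m·sn²u·sn²v = 0.9786342135988479
cn(u+v) = (cn u·cn v − sn u·sn v·dn u·dn v)/D = -0.7456173538548664/0.9786342135988479 = -0.7618958580171841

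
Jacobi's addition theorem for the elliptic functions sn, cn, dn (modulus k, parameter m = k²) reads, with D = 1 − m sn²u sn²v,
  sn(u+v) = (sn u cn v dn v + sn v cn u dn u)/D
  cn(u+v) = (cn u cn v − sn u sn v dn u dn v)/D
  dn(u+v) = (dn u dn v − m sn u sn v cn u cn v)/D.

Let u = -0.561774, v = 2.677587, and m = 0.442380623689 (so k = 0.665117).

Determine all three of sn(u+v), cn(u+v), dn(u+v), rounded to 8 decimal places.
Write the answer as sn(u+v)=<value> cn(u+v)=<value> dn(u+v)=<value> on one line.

sn u = -0.5223179299845186, cn u = 0.8527508311439441, dn u = 0.9377160971890328
sn v = 0.775750494094913, cn v = -0.6310397538281549, dn v = 0.8566097608939298
m = k² = 0.442380623689
D = 1 − m·sn²u·sn²v = 0.9273709962193161
sn(u+v) = (sn u·cn v·dn v + sn v·cn u·dn u)/D = 0.9026611849876995/0.9273709962193161 = 0.9733549880982337
cn(u+v) = (cn u·cn v − sn u·sn v·dn u·dn v)/D = -0.212649358676223/0.9273709962193161 = -0.229303439015396
dn(u+v) = (dn u·dn v − m·sn u·sn v·cn u·cn v)/D = 0.7068001588346094/0.9273709962193161 = 0.7621546950638691

sn(u+v)=0.97335499 cn(u+v)=-0.22930344 dn(u+v)=0.76215470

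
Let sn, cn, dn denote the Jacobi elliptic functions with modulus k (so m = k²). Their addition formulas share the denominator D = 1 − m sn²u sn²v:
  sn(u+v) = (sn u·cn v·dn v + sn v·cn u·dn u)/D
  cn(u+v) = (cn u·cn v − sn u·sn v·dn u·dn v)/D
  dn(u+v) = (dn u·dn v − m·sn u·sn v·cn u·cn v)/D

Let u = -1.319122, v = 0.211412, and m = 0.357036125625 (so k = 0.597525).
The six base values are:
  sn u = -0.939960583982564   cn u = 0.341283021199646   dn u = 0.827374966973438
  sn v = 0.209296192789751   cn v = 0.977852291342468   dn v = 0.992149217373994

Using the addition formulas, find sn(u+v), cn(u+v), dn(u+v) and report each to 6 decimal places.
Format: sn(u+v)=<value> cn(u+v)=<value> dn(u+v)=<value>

sn(u+v)=-0.864778 cn(u+v)=0.502155 dn(u+v)=0.856151

m = k² = 0.357036125625
D = 1 − m·sn²u·sn²v = 0.986181716369451
sn(u+v) = (sn u·cn v·dn v + sn v·cn u·dn u)/D = -0.8528278593745827/0.986181716369451 = -0.8647776015501485
cn(u+v) = (cn u·cn v − sn u·sn v·dn u·dn v)/D = 0.4952161346078734/0.986181716369451 = 0.5021550555925655
dn(u+v) = (dn u·dn v − m·sn u·sn v·cn u·cn v)/D = 0.8443201527095909/0.986181716369451 = 0.8561506857152938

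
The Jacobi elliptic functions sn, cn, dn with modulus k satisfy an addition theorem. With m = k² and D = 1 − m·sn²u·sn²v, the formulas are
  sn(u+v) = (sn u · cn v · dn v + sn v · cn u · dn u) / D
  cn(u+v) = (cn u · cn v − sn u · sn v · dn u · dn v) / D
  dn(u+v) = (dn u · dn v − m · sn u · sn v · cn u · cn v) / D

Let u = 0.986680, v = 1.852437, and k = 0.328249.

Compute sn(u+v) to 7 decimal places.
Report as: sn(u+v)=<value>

sn(u+v)=0.3816626

sn u = 0.8263045921210124, cn u = 0.5632235089551282, dn u = 0.9625135343572045
sn v = 0.9750900114998265, cn v = -0.2218095342253536, dn v = 0.9473931122883309
m = k² = 0.107747406001
D = 1 − m·sn²u·sn²v = 0.9300517954431848
sn(u+v) = (sn u·cn v·dn v + sn v·cn u·dn u)/D = 0.3549659614775624/0.9300517954431848 = 0.3816625732208982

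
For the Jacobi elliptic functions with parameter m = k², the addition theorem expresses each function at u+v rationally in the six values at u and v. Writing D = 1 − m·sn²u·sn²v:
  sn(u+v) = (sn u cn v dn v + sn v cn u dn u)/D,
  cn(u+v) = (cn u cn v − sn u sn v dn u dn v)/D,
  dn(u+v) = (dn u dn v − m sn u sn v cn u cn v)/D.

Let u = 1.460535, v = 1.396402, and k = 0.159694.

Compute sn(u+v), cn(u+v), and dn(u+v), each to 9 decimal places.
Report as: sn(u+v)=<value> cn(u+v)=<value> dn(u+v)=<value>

sn(u+v)=0.300158864 cn(u+v)=-0.953889226 dn(u+v)=0.998850526

sn u = 0.9929416000898414, cn u = 0.1186042950783207, dn u = 0.9873482490490236
sn v = 0.9834450940912638, cn v = 0.1812063655278846, dn v = 0.9875906081383678
m = k² = 0.025502173636
D = 1 − m·sn²u·sn²v = 0.975682168371504
sn(u+v) = (sn u·cn v·dn v + sn v·cn u·dn u)/D = 0.2928596513103386/0.975682168371504 = 0.3001588640275615
cn(u+v) = (cn u·cn v − sn u·sn v·dn u·dn v)/D = -0.9306927088531997/0.975682168371504 = -0.9538892264543529
dn(u+v) = (dn u·dn v − m·sn u·sn v·cn u·cn v)/D = 0.9745606468971267/0.975682168371504 = 0.9988505258057046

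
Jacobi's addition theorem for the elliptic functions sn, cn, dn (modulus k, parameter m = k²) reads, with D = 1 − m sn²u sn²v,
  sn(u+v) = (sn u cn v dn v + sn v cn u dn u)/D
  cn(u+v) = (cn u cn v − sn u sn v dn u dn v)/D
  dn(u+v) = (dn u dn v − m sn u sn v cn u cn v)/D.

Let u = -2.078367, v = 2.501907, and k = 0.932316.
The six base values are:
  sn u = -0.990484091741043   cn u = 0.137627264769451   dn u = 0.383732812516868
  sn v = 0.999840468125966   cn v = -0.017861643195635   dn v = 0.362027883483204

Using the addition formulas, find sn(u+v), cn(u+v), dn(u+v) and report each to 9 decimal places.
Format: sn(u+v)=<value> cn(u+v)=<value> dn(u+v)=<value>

sn(u+v)=0.401351511 cn(u+v)=0.915924104 dn(u+v)=0.927353499

m = k² = 0.869213123856
D = 1 − m·sn²u·sn²v = 0.1475229310324147
sn(u+v) = (sn u·cn v·dn v + sn v·cn u·dn u)/D = 0.05920855126601864/0.1475229310324147 = 0.4013515109255047
cn(u+v) = (cn u·cn v − sn u·sn v·dn u·dn v)/D = 0.1351198084566945/0.1475229310324147 = 0.9159241042126878
dn(u+v) = (dn u·dn v − m·sn u·sn v·cn u·cn v)/D = 0.1368059062406363/0.1475229310324147 = 0.9273534987626869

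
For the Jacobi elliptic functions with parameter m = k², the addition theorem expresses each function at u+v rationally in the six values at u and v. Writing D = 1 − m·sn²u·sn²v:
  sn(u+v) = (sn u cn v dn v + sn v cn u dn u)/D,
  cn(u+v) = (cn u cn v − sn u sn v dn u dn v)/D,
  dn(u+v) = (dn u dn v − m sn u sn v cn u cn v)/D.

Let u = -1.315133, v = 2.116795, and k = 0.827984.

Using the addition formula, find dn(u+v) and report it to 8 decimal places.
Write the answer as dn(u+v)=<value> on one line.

sn u = -0.9047104939761703, cn u = 0.4260269030112933, dn u = 0.6624729758992129
sn v = 0.9993915267642276, cn v = -0.03487945286076211, dn v = 0.5614949053279605
m = k² = 0.685557504256
D = 1 − m·sn²u·sn²v = 0.4395531006778335
dn(u+v) = (dn u·dn v − m·sn u·sn v·cn u·cn v)/D = 0.3627644323495705/0.4395531006778335 = 0.8253028628171488

dn(u+v)=0.82530286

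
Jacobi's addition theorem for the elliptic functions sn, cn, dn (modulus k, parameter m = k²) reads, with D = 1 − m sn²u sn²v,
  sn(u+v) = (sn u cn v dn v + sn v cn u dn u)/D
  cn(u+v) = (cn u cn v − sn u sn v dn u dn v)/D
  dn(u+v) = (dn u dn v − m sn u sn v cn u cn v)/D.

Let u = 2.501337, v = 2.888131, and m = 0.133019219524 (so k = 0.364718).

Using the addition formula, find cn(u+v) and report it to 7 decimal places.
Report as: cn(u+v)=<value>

sn u = 0.6779047583035906, cn u = -0.7351497389439449, dn u = 0.9689532346905793
sn v = 0.3574108842383409, cn v = -0.9339472468121351, dn v = 0.9914674916538126
m = k² = 0.133019219524
D = 1 − m·sn²u·sn²v = 0.9921911459139807
cn(u+v) = (cn u·cn v − sn u·sn v·dn u·dn v)/D = 0.4538260347301493/0.9921911459139807 = 0.4573977873105252

cn(u+v)=0.4573978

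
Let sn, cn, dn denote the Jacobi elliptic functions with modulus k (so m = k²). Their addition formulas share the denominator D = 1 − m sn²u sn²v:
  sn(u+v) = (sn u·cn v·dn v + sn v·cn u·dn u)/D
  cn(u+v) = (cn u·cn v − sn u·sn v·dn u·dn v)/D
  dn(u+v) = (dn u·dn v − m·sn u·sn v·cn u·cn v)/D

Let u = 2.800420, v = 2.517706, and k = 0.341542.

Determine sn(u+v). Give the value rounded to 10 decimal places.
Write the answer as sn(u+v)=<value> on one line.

sn(u+v)=-0.9078708777

sn u = 0.4239045422362915, cn u = -0.9057068725981051, dn u = 0.989463694448222
sn v = 0.6559722708454085, cn v = -0.7547849891736839, dn v = 0.9745794712560555
m = k² = 0.116650937764
D = 1 − m·sn²u·sn²v = 0.9909802326151046
sn(u+v) = (sn u·cn v·dn v + sn v·cn u·dn u)/D = -0.8996820935631277/0.9909802326151046 = -0.9078708776954616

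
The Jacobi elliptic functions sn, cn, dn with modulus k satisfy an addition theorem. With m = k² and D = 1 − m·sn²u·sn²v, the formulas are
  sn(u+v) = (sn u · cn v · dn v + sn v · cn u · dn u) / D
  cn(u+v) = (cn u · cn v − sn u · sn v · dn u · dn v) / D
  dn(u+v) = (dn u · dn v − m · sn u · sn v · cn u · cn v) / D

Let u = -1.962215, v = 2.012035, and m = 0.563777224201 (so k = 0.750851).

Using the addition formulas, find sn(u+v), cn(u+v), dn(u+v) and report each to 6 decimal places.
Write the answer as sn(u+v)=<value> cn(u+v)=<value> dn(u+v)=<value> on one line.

sn(u+v)=0.049788 cn(u+v)=0.998760 dn(u+v)=0.999301

sn u = -0.9994551398457586, cn u = -0.03300641507184876, dn u = 0.6609364325861213
sn v = 0.9978247026557767, cn v = -0.0659231580699134, dn v = 0.6623238439375249
m = k² = 0.563777224201
D = 1 − m·sn²u·sn²v = 0.4392843971741765
sn(u+v) = (sn u·cn v·dn v + sn v·cn u·dn u)/D = 0.02187100170298676/0.4392843971741765 = 0.04978779543202146
cn(u+v) = (cn u·cn v − sn u·sn v·dn u·dn v)/D = 0.438739604874221/0.4392843971741765 = 0.9987598186881665
dn(u+v) = (dn u·dn v − m·sn u·sn v·cn u·cn v)/D = 0.4389773388227201/0.4392843971741765 = 0.9993010032829947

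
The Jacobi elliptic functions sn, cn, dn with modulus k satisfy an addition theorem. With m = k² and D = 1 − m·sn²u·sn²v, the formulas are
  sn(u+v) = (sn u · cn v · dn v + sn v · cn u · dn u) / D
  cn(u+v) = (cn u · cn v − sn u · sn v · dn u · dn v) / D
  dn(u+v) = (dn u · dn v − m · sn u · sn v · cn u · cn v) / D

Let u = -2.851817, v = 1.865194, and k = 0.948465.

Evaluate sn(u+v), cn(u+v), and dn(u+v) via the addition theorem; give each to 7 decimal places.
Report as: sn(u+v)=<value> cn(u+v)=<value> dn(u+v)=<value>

sn u = -0.9960995173497516, cn u = -0.08823690574579268, dn u = 0.3277469995842838
sn v = 0.9707263203553896, cn v = 0.2401882823313525, dn v = 0.3902712153397645
m = k² = 0.899585856225
D = 1 − m·sn²u·sn²v = 0.1589115126172093
sn(u+v) = (sn u·cn v·dn v + sn v·cn u·dn u)/D = -0.1214457515913715/0.1589115126172093 = -0.764235073917606
cn(u+v) = (cn u·cn v − sn u·sn v·dn u·dn v)/D = 0.1024880396080262/0.1589115126172093 = 0.6449377890883362
dn(u+v) = (dn u·dn v − m·sn u·sn v·cn u·cn v)/D = 0.1094751732422618/0.1589115126172093 = 0.6889064954404456

sn(u+v)=-0.7642351 cn(u+v)=0.6449378 dn(u+v)=0.6889065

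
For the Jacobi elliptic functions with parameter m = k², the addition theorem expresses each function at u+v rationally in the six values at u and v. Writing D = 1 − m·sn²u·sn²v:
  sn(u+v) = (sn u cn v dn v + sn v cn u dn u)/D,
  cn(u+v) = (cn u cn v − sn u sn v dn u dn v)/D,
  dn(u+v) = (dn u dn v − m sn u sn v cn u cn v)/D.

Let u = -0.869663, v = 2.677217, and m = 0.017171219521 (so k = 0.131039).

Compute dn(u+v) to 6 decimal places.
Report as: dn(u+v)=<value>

dn(u+v)=0.991820

sn u = -0.7630675791549283, cn u = 0.6463187059358852, dn u = 0.9949882800458875
sn v = 0.4597336119421907, cn v = -0.8880568709551136, dn v = 0.9981837390991876
m = k² = 0.017171219521
D = 1 − m·sn²u·sn²v = 0.997886804593433
dn(u+v) = (dn u·dn v − m·sn u·sn v·cn u·cn v)/D = 0.9897236558514324/0.997886804593433 = 0.9918195643990638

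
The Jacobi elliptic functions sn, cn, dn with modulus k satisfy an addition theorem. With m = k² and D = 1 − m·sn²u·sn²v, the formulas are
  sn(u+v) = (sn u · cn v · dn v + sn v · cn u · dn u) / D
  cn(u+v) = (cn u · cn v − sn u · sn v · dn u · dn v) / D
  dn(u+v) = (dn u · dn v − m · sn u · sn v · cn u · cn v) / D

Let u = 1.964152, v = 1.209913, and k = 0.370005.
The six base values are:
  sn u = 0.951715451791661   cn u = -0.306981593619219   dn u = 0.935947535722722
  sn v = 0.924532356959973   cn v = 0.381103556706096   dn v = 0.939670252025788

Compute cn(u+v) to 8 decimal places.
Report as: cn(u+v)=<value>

cn(u+v)=-0.99645742

m = k² = 0.136903700025
D = 1 − m·sn²u·sn²v = 0.8940078608558833
cn(u+v) = (cn u·cn v − sn u·sn v·dn u·dn v)/D = -0.8908407654359828/0.8940078608558833 = -0.9964574188230644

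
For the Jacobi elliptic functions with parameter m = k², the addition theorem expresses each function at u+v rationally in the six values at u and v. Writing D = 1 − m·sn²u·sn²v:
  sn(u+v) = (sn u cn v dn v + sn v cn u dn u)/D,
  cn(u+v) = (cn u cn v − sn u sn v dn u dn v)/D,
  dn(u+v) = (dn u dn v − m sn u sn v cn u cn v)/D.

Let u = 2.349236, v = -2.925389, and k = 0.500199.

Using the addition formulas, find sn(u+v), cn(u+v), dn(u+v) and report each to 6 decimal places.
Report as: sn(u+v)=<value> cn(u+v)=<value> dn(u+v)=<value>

sn(u+v)=-0.538548 cn(u+v)=0.842595 dn(u+v)=0.963034

sn u = 0.8340804817440481, cn u = -0.5516427738796336, dn u = 0.9088118438838808
sn v = -0.4284459231069362, cn v = -0.9035674246967104, dn v = 0.9767660855383808
m = k² = 0.250199039601
D = 1 − m·sn²u·sn²v = 0.9680483283583169
sn(u+v) = (sn u·cn v·dn v + sn v·cn u·dn u)/D = -0.5213409017266815/0.9680483283583169 = -0.538548424137881
cn(u+v) = (cn u·cn v − sn u·sn v·dn u·dn v)/D = 0.815672256622807/0.9680483283583169 = 0.8425945613749267
dn(u+v) = (dn u·dn v − m·sn u·sn v·cn u·cn v)/D = 0.9322630443441383/0.9680483283583169 = 0.9630335769755776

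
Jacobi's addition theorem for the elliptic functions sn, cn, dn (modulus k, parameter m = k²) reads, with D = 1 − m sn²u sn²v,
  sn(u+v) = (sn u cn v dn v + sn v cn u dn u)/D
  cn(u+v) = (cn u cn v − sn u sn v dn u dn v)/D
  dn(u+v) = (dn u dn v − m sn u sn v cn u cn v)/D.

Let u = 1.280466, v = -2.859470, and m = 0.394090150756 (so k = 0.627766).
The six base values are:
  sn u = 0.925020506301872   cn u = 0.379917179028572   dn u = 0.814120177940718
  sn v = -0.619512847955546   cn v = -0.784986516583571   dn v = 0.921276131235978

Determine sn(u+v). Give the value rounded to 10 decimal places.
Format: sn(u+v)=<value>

m = k² = 0.394090150756
D = 1 − m·sn²u·sn²v = 0.8705807326118301
sn(u+v) = (sn u·cn v·dn v + sn v·cn u·dn u)/D = -0.8605792048224833/0.8705807326118301 = -0.9885116596144493

sn(u+v)=-0.9885116596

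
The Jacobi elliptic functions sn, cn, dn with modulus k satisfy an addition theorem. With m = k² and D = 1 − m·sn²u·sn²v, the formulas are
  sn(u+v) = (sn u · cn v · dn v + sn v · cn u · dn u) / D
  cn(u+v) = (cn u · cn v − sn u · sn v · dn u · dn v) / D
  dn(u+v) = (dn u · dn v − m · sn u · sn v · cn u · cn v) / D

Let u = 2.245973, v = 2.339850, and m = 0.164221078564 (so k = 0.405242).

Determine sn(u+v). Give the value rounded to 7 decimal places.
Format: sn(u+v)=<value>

sn u = 0.8486671182855456, cn u = -0.5289273318149742, dn u = 0.93900057899361
sn v = 0.7986064976850285, cn v = -0.601853521926434, dn v = 0.9461840934784232
m = k² = 0.164221078564
D = 1 − m·sn²u·sn²v = 0.9245656190985428
sn(u+v) = (sn u·cn v·dn v + sn v·cn u·dn u)/D = -0.8799239217521043/0.9245656190985428 = -0.9517160313726954

sn(u+v)=-0.9517160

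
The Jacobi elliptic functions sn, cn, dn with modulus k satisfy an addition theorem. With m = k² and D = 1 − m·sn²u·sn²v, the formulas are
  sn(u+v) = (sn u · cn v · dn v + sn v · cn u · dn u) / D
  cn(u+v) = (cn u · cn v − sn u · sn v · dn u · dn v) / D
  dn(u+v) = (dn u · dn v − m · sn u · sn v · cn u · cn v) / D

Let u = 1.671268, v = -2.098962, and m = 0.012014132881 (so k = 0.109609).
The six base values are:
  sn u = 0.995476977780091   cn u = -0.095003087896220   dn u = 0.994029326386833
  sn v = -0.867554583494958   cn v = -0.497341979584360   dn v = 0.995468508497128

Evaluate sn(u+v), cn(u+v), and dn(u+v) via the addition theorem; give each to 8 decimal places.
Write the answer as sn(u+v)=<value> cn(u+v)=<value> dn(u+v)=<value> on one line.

m = k² = 0.012014132881
D = 1 − m·sn²u·sn²v = 0.9910391648133189
sn(u+v) = (sn u·cn v·dn v + sn v·cn u·dn u)/D = -0.4109207240888671/0.9910391648133189 = -0.4146362108366038
cn(u+v) = (cn u·cn v − sn u·sn v·dn u·dn v)/D = 0.9018330137603978/0.9910391648133189 = 0.9099872596157945
dn(u+v) = (dn u·dn v − m·sn u·sn v·cn u·cn v)/D = 0.9900151360845642/0.9910391648133189 = 0.9989667121491131

sn(u+v)=-0.41463621 cn(u+v)=0.90998726 dn(u+v)=0.99896671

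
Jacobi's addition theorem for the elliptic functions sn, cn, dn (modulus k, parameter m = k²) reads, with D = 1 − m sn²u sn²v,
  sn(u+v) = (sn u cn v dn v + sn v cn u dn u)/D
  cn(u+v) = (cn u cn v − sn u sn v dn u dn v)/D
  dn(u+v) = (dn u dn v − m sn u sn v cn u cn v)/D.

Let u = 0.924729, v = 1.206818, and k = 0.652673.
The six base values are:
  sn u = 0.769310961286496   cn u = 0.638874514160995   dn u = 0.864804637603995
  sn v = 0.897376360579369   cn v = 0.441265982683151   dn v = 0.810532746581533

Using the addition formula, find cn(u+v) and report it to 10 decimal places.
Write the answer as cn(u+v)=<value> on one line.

m = k² = 0.425982044929
D = 1 − m·sn²u·sn²v = 0.7969774003743185
cn(u+v) = (cn u·cn v − sn u·sn v·dn u·dn v)/D = -0.2019969933453352/0.7969774003743185 = -0.2534538535853874

cn(u+v)=-0.2534538536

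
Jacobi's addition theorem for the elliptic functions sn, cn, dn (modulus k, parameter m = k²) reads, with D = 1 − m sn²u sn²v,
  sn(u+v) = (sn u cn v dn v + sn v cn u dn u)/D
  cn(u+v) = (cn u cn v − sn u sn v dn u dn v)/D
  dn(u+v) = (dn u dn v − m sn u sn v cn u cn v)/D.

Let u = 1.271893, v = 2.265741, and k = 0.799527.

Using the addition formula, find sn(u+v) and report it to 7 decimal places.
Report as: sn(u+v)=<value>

sn u = 0.8971504810382222, cn u = 0.4417250438597368, dn u = 0.6967685423009562
sn v = 0.9865399955015872, cn v = -0.163520143333255, dn v = 0.614694397369676
m = k² = 0.639243423729
D = 1 − m·sn²u·sn²v = 0.4992438969255653
sn(u+v) = (sn u·cn v·dn v + sn v·cn u·dn u)/D = 0.2134603879681381/0.4992438969255653 = 0.4275673459058106

sn(u+v)=0.4275673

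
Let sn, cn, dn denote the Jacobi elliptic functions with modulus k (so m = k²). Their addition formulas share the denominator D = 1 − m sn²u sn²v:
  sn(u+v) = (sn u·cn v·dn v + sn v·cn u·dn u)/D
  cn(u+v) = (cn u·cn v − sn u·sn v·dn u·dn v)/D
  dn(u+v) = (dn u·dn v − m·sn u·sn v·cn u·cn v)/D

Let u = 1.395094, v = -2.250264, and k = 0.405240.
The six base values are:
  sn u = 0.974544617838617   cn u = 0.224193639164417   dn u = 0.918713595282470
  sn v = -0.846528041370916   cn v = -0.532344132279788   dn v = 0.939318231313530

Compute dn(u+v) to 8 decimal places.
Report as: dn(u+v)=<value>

m = k² = 0.1642194576
D = 1 − m·sn²u·sn²v = 0.8882337278984985
dn(u+v) = (dn u·dn v − m·sn u·sn v·cn u·cn v)/D = 0.8467954187389578/0.8882337278984985 = 0.9533475166974564

dn(u+v)=0.95334752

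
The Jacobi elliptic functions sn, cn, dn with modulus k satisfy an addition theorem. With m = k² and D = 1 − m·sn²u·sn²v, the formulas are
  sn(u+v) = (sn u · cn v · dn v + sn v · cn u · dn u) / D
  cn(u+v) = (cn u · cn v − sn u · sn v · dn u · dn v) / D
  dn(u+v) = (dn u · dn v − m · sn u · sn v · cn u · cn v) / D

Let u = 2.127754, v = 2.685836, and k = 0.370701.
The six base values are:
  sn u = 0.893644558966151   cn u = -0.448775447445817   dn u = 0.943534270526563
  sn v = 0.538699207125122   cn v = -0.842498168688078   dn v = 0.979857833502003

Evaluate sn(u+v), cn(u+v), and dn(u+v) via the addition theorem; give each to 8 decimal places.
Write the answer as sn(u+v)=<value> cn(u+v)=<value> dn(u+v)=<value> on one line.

sn(u+v)=-0.99760388 cn(u+v)=-0.06918450 dn(u+v)=0.92910630

m = k² = 0.137419231401
D = 1 − m·sn²u·sn²v = 0.9681529053385268
sn(u+v) = (sn u·cn v·dn v + sn v·cn u·dn u)/D = -0.9658330965552553/0.9681529053385268 = -0.9976038818140401
cn(u+v) = (cn u·cn v − sn u·sn v·dn u·dn v)/D = -0.06698117432471203/0.9681529053385268 = -0.06918449963365159
dn(u+v) = (dn u·dn v − m·sn u·sn v·cn u·cn v)/D = 0.899516968069977/0.9681529053385268 = 0.9291063044999587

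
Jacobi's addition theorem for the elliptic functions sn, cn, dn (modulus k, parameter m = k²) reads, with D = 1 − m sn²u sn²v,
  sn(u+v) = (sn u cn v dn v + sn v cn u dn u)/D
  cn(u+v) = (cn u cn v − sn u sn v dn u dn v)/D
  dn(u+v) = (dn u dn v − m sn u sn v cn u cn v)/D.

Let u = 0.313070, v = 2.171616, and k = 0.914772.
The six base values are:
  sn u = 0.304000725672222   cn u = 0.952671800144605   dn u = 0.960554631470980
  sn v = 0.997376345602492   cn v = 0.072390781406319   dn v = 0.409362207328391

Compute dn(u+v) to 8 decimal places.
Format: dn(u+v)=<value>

m = k² = 0.836807811984
D = 1 − m·sn²u·sn²v = 0.9230704672774178
dn(u+v) = (dn u·dn v − m·sn u·sn v·cn u·cn v)/D = 0.375716862004332/0.9230704672774178 = 0.4070294471802387

dn(u+v)=0.40702945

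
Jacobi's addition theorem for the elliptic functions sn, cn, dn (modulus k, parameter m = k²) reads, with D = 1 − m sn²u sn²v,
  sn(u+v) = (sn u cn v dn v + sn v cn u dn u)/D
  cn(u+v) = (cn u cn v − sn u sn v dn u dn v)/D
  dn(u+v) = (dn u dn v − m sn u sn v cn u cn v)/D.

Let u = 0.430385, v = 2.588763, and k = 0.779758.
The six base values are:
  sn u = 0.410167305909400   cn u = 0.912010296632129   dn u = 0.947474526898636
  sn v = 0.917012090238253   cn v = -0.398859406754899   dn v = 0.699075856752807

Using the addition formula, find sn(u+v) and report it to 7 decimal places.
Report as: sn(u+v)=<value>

m = k² = 0.608022538564
D = 1 − m·sn²u·sn²v = 0.913981496668981
sn(u+v) = (sn u·cn v·dn v + sn v·cn u·dn u)/D = 0.6780279572417348/0.913981496668981 = 0.7418399165768866

sn(u+v)=0.7418399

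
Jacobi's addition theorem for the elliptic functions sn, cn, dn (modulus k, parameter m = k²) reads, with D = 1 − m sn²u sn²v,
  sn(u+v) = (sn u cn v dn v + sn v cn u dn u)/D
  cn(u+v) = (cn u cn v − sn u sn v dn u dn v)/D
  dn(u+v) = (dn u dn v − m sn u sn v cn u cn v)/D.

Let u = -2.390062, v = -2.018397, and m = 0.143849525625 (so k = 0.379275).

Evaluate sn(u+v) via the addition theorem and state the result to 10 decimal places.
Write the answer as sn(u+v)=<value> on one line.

sn(u+v)=0.8984235410

sn u = -0.7584621557444186, cn u = -0.651717084557041, dn u = 0.9577308731649105
sn v = -0.9364489481181295, cn v = -0.3508038876187787, dn v = 0.9348010919021952
m = k² = 0.143849525625
D = 1 − m·sn²u·sn²v = 0.9274321128534625
sn(u+v) = (sn u·cn v·dn v + sn v·cn u·dn u)/D = 0.8332268429087656/0.9274321128534625 = 0.8984235410451204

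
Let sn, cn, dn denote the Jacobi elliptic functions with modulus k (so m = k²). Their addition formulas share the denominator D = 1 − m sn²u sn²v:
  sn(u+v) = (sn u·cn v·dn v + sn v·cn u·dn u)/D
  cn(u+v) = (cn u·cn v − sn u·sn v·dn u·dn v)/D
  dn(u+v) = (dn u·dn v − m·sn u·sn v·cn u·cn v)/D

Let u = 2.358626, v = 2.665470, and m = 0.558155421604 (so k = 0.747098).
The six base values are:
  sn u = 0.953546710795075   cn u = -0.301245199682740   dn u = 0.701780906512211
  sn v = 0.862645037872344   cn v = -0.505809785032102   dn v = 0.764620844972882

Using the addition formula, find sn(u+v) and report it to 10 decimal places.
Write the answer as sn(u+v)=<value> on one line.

m = k² = 0.558155421604
D = 1 − m·sn²u·sn²v = 0.6223379472143365
sn(u+v) = (sn u·cn v·dn v + sn v·cn u·dn u)/D = -0.5511569436802644/0.6223379472143365 = -0.88562323115168

sn(u+v)=-0.8856232312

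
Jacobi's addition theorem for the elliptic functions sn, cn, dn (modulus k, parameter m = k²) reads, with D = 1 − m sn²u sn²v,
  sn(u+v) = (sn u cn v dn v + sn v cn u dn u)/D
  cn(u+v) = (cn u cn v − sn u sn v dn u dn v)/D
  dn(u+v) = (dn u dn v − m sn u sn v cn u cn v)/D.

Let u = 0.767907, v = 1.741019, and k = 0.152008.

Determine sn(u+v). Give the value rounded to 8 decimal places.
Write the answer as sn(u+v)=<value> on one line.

sn(u+v)=0.60524868

sn u = 0.6935161463721971, cn u = 0.7204410834489225, dn u = 0.9944277867691933
sn v = 0.9873586267605289, cn v = -0.1585021834599215, dn v = 0.9886728829558865
m = k² = 0.023106432064
D = 1 − m·sn²u·sn²v = 0.9891658238237879
sn(u+v) = (sn u·cn v·dn v + sn v·cn u·dn u)/D = 0.5986913122061077/0.9891658238237879 = 0.6052486830688965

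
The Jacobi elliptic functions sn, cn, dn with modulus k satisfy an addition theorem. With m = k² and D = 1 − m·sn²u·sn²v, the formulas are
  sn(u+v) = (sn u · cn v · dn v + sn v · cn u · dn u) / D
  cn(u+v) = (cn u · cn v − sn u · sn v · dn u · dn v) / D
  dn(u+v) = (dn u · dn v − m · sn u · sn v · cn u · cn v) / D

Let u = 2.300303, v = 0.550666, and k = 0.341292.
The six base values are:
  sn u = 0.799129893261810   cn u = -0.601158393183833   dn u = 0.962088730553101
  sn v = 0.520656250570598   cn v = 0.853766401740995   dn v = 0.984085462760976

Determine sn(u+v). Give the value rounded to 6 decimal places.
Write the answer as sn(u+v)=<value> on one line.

sn(u+v)=0.377902

m = k² = 0.116480229264
D = 1 − m·sn²u·sn²v = 0.9798354217345104
sn(u+v) = (sn u·cn v·dn v + sn v·cn u·dn u)/D = 0.3702814720072957/0.9798354217345104 = 0.3779017004221192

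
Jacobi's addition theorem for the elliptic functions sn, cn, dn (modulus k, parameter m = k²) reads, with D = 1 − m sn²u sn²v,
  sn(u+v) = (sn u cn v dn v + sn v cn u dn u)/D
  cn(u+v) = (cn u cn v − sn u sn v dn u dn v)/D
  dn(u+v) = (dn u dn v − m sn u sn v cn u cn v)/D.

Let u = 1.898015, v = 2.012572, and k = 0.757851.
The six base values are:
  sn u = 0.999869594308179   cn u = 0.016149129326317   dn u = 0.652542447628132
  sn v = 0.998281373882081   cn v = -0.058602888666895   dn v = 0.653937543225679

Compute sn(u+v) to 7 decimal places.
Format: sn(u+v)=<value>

sn(u+v)=-0.0649809

m = k² = 0.574338138201
D = 1 − m·sn²u·sn²v = 0.427783580194033
sn(u+v) = (sn u·cn v·dn v + sn v·cn u·dn u)/D = -0.0277977500430773/0.427783580194033 = -0.06498087194106158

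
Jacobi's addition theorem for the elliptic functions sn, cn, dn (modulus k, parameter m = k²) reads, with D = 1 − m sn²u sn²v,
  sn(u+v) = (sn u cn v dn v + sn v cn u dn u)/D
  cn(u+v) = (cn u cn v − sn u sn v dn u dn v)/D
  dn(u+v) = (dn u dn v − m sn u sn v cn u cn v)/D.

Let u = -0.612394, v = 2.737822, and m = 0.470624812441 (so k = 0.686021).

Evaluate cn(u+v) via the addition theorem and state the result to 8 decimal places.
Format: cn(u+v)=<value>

cn(u+v)=-0.21475501

sn u = -0.5611602780956545, cn u = 0.8277071597416611, dn u = 0.9229300314225317
sn v = 0.7647375544455001, cn v = -0.6443418912508451, dn v = 0.8513328005017576
m = k² = 0.470624812441
D = 1 − m·sn²u·sn²v = 0.913329061397187
cn(u+v) = (cn u·cn v − sn u·sn v·dn u·dn v)/D = -0.1961419887146635/0.913329061397187 = -0.2147550067164299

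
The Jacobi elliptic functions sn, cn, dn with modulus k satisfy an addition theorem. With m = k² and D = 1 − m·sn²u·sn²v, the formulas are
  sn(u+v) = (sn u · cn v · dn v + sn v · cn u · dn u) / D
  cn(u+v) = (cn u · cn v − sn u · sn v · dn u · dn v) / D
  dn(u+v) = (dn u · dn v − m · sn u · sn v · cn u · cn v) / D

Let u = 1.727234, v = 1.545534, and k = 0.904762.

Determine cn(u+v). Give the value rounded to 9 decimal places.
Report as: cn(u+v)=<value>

cn(u+v)=-0.449972979

sn u = 0.9674893275619926, cn u = 0.2529118444313025, dn u = 0.4834941736644547
sn v = 0.9403330158246333, cn v = 0.3402555206754917, dn v = 0.5255259358597339
m = k² = 0.818594276644
D = 1 − m·sn²u·sn²v = 0.3224763813505097
cn(u+v) = (cn u·cn v − sn u·sn v·dn u·dn v)/D = -0.1451056580734172/0.3224763813505097 = -0.4499729793100641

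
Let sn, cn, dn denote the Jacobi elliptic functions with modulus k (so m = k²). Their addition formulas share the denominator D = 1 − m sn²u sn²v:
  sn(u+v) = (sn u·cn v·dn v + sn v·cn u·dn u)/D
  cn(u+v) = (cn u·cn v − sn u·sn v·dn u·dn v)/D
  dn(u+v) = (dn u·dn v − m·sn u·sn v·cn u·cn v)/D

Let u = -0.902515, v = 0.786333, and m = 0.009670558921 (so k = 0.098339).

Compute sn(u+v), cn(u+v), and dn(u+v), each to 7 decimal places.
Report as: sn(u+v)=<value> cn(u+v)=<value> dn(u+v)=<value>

sn u = -0.7842640298590925, cn u = 0.620427216899111, dn u = 0.997021528685178
sn v = 0.7072783692133881, cn v = 0.7069351515116858, dn v = 0.9975782543622816
m = k² = 0.009670558921
D = 1 − m·sn²u·sn²v = 0.9970245207841695
sn(u+v) = (sn u·cn v·dn v + sn v·cn u·dn u)/D = -0.1155733842903543/0.9970245207841695 = -0.1159182967731372
cn(u+v) = (cn u·cn v − sn u·sn v·dn u·dn v)/D = 0.9903033312518831/0.9970245207841695 = 0.9932587520244737
dn(u+v) = (dn u·dn v − m·sn u·sn v·cn u·cn v)/D = 0.9969597401029178/0.9970245207841695 = 0.9999350259899319

sn(u+v)=-0.1159183 cn(u+v)=0.9932588 dn(u+v)=0.9999350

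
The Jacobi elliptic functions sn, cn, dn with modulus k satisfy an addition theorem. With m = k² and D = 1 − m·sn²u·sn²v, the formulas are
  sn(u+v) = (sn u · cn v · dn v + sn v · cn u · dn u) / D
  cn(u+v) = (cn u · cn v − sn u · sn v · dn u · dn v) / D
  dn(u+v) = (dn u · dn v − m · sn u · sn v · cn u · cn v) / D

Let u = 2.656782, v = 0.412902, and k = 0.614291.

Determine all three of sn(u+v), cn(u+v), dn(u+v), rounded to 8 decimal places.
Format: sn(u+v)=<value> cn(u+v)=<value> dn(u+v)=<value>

sn(u+v)=0.43400229 cn(u+v)=-0.90091177 dn(u+v)=0.96380624

sn u = 0.7395480352472774, cn u = -0.673103783648474, dn u = 0.890849930037832
sn v = 0.3973571400166569, cn v = 0.917664047066127, dn v = 0.9697518491328652
m = k² = 0.377353432681
D = 1 − m·sn²u·sn²v = 0.9674130943974895
sn(u+v) = (sn u·cn v·dn v + sn v·cn u·dn u)/D = 0.4198595009862362/0.9674130943974895 = 0.4340022927307255
cn(u+v) = (cn u·cn v − sn u·sn v·dn u·dn v)/D = -0.8715538392109318/0.9674130943974895 = -0.9009117658819168
dn(u+v) = (dn u·dn v − m·sn u·sn v·cn u·cn v)/D = 0.9323987758343326/0.9674130943974895 = 0.9638062387557778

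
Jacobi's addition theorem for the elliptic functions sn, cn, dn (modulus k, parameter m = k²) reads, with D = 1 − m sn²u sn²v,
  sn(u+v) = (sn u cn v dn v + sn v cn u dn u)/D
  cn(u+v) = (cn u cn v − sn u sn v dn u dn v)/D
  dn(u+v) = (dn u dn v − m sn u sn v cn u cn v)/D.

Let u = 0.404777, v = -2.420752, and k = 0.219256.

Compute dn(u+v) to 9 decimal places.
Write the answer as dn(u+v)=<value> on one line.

dn(u+v)=0.979682102

sn u = 0.3933412249156305, cn u = 0.9193925607605662, dn u = 0.9962741813225192
sn v = -0.6864002624796705, cn v = -0.7272239542725744, dn v = 0.9886104085189936
m = k² = 0.048073193536
D = 1 − m·sn²u·sn²v = 0.9964957362410834
dn(u+v) = (dn u·dn v − m·sn u·sn v·cn u·cn v)/D = 0.9762490374679497/0.9964957362410834 = 0.9796821019530831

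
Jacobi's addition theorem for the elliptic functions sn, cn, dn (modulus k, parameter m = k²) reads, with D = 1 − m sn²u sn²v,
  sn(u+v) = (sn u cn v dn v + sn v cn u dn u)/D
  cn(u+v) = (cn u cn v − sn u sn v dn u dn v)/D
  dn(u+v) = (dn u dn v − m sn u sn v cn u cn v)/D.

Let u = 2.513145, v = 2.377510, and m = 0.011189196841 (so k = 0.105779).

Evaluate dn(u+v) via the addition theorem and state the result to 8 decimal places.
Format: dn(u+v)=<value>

dn(u+v)=0.99453977

sn u = 0.5946630531058975, cn u = -0.8039750327409257, dn u = 0.998019654022162
sn v = 0.6976861751656133, cn v = -0.7164035182652142, dn v = 0.9972730215048887
m = k² = 0.011189196841
D = 1 − m·sn²u·sn²v = 0.9980739788077813
dn(u+v) = (dn u·dn v − m·sn u·sn v·cn u·cn v)/D = 0.9926242676329461/0.9980739788077813 = 0.9945397723109212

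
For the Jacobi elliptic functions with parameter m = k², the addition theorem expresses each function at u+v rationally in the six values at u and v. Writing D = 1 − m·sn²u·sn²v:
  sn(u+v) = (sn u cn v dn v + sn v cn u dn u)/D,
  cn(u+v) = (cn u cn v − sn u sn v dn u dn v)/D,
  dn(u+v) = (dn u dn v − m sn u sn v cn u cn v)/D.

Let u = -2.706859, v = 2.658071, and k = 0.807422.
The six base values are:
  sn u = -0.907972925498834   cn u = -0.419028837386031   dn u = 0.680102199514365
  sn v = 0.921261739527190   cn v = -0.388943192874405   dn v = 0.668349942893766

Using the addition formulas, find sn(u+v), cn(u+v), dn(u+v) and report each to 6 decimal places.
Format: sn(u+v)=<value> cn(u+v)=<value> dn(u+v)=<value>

m = k² = 0.651930286084
D = 1 − m·sn²u·sn²v = 0.5438443856336669
sn(u+v) = (sn u·cn v·dn v + sn v·cn u·dn u)/D = -0.026515704913465/0.5438443856336669 = -0.04875605157267533
cn(u+v) = (cn u·cn v − sn u·sn v·dn u·dn v)/D = 0.5431976004901004/0.5438443856336669 = 0.9988107165199233
dn(u+v) = (dn u·dn v − m·sn u·sn v·cn u·cn v)/D = 0.5434228141512837/0.5438443856336669 = 0.999224830680394

sn(u+v)=-0.048756 cn(u+v)=0.998811 dn(u+v)=0.999225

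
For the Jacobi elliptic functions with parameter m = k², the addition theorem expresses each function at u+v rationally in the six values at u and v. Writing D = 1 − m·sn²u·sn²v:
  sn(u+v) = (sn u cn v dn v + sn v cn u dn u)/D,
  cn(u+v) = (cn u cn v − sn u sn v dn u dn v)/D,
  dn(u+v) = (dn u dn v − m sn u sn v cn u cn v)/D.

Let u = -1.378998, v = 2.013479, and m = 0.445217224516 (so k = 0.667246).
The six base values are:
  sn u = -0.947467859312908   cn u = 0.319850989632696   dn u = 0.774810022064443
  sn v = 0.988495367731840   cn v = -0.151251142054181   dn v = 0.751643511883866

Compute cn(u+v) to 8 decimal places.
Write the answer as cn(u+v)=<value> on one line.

m = k² = 0.445217224516
D = 1 − m·sn²u·sn²v = 0.6094737710544425
cn(u+v) = (cn u·cn v − sn u·sn v·dn u·dn v)/D = 0.4970612728855513/0.6094737710544425 = 0.815558103551515

cn(u+v)=0.81555810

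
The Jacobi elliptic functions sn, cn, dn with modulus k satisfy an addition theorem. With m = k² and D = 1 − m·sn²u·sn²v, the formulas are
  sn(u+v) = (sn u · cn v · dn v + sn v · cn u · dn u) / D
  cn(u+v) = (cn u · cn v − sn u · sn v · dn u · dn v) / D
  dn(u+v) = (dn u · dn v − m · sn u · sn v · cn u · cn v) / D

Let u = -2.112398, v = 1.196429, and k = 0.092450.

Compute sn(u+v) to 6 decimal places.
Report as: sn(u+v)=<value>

sn(u+v)=-0.792589

sn u = -0.8596905313235516, cn u = -0.5108152213399965, dn u = 0.9968365892077168
sn v = 0.9300686949592955, cn v = 0.367385659296485, dn v = 0.9962964445507559
m = k² = 0.0085470025
D = 1 − m·sn²u·sn²v = 0.9945357800652098
sn(u+v) = (sn u·cn v·dn v + sn v·cn u·dn u)/D = -0.7882585803710153/0.9945357800652098 = -0.7925894635176732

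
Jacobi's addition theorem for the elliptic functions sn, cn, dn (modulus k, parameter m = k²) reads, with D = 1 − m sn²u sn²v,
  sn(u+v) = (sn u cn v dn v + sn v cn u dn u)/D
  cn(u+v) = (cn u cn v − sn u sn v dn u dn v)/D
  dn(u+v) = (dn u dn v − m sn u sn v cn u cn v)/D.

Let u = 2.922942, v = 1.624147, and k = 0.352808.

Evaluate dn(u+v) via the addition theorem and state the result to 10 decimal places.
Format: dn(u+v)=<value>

dn(u+v)=0.9416010408

sn u = 0.3176226270172501, cn u = -0.9482172044456169, dn u = 0.993701464411692
sn v = 0.9999997728091221, cn v = -0.0006740784110756499, dn v = 0.9356957687702099
m = k² = 0.124473484864
D = 1 − m·sn²u·sn²v = 0.9874426060797938
dn(u+v) = (dn u·dn v − m·sn u·sn v·cn u·cn v)/D = 0.929776985601517/0.9874426060797938 = 0.9416010407863473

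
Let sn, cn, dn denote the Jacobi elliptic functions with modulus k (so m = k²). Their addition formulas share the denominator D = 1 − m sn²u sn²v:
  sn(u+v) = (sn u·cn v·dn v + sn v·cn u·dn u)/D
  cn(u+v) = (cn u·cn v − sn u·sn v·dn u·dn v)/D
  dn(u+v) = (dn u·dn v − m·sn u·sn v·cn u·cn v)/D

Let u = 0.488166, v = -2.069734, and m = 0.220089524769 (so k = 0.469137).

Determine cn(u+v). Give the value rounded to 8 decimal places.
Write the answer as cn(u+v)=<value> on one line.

sn u = 0.4654173941293749, cn u = 0.8850913225435114, dn u = 0.9758717490392946
sn v = -0.9376014634235588, cn v = -0.3477117998946842, dn v = 0.8980646235998007
m = k² = 0.220089524769
D = 1 − m·sn²u·sn²v = 0.9580896636599882
cn(u+v) = (cn u·cn v − sn u·sn v·dn u·dn v)/D = 0.07468146438650186/0.9580896636599882 = 0.07794830402533724

cn(u+v)=0.07794830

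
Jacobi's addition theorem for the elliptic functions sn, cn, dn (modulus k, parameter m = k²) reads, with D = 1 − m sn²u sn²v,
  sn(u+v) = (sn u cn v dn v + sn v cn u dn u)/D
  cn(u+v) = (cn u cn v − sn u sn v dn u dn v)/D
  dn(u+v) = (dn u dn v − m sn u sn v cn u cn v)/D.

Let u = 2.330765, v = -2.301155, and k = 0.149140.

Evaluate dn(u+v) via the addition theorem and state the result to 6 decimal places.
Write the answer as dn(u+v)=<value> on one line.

dn(u+v)=0.999990

sn u = 0.7356884809435699, cn u = -0.6773200565515114, dn u = 0.9939624712804539
sn v = -0.7552981838705164, cn v = -0.6553813038544048, dn v = 0.9936352778652177
m = k² = 0.0222427396
D = 1 − m·sn²u·sn²v = 0.9931322722491727
dn(u+v) = (dn u·dn v − m·sn u·sn v·cn u·cn v)/D = 0.9931225913753508/0.9931322722491727 = 0.9999902521808098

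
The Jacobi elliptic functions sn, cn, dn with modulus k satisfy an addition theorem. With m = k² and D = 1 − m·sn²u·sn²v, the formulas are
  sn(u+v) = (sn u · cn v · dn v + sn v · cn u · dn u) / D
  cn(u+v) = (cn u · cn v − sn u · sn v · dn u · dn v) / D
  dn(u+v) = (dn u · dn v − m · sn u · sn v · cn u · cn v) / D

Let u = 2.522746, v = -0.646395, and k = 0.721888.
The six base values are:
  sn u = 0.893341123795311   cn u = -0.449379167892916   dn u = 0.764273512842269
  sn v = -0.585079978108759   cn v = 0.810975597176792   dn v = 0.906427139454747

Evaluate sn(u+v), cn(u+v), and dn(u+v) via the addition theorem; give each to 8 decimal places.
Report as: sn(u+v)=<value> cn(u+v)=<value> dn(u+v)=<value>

sn(u+v)=0.99999625 cn(u+v)=-0.00273709 dn(u+v)=0.69201273

m = k² = 0.521122284544
D = 1 − m·sn²u·sn²v = 0.8576344955447798
sn(u+v) = (sn u·cn v·dn v + sn v·cn u·dn u)/D = 0.8576312829863997/0.8576344955447798 = 0.9999962541637529
cn(u+v) = (cn u·cn v − sn u·sn v·dn u·dn v)/D = -0.002347422299241181/0.8576344955447798 = -0.002737089414471453
dn(u+v) = (dn u·dn v − m·sn u·sn v·cn u·cn v)/D = 0.5934939892511225/0.8576344955447798 = 0.6920127307544083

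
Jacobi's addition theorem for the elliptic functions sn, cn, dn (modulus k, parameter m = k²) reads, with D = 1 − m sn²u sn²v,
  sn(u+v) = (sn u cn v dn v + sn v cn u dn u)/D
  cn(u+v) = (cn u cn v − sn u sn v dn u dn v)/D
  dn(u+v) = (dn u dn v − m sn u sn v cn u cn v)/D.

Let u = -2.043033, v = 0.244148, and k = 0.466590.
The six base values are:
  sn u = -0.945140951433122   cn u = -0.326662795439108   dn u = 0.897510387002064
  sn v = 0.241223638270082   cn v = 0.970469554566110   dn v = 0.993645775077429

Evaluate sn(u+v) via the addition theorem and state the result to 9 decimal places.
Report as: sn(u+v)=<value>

sn(u+v)=-0.993366171

m = k² = 0.2177062281
D = 1 − m·sn²u·sn²v = 0.9886837185063436
sn(u+v) = (sn u·cn v·dn v + sn v·cn u·dn u)/D = -0.9821249598375202/0.9886837185063436 = -0.9933661710554595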